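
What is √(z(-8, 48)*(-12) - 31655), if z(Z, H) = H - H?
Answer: I*√31655 ≈ 177.92*I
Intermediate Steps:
z(Z, H) = 0
√(z(-8, 48)*(-12) - 31655) = √(0*(-12) - 31655) = √(0 - 31655) = √(-31655) = I*√31655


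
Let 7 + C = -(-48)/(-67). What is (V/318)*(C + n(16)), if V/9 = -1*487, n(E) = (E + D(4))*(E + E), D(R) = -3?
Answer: -39965655/7102 ≈ -5627.4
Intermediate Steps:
n(E) = 2*E*(-3 + E) (n(E) = (E - 3)*(E + E) = (-3 + E)*(2*E) = 2*E*(-3 + E))
V = -4383 (V = 9*(-1*487) = 9*(-487) = -4383)
C = -517/67 (C = -7 - (-48)/(-67) = -7 - (-48)*(-1)/67 = -7 - 4*12/67 = -7 - 48/67 = -517/67 ≈ -7.7164)
(V/318)*(C + n(16)) = (-4383/318)*(-517/67 + 2*16*(-3 + 16)) = (-4383*1/318)*(-517/67 + 2*16*13) = -1461*(-517/67 + 416)/106 = -1461/106*27355/67 = -39965655/7102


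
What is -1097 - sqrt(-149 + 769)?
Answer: -1097 - 2*sqrt(155) ≈ -1121.9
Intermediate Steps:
-1097 - sqrt(-149 + 769) = -1097 - sqrt(620) = -1097 - 2*sqrt(155)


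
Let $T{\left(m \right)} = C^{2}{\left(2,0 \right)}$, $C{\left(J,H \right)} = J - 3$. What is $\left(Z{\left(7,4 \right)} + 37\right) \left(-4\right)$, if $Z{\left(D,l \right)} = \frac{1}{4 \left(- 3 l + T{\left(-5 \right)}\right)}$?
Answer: $- \frac{1627}{11} \approx -147.91$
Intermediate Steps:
$C{\left(J,H \right)} = -3 + J$
$T{\left(m \right)} = 1$ ($T{\left(m \right)} = \left(-3 + 2\right)^{2} = \left(-1\right)^{2} = 1$)
$Z{\left(D,l \right)} = \frac{1}{4 - 12 l}$ ($Z{\left(D,l \right)} = \frac{1}{4 \left(- 3 l + 1\right)} = \frac{1}{4 \left(1 - 3 l\right)} = \frac{1}{4 - 12 l}$)
$\left(Z{\left(7,4 \right)} + 37\right) \left(-4\right) = \left(- \frac{1}{-4 + 12 \cdot 4} + 37\right) \left(-4\right) = \left(- \frac{1}{-4 + 48} + 37\right) \left(-4\right) = \left(- \frac{1}{44} + 37\right) \left(-4\right) = \frac{1627}{44} \left(-4\right) = - \frac{1627}{11}$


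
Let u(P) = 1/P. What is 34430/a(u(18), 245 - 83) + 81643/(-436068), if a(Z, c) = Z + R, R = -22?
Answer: -54056206261/34449372 ≈ -1569.1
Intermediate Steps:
a(Z, c) = -22 + Z (a(Z, c) = Z - 22 = -22 + Z)
34430/a(u(18), 245 - 83) + 81643/(-436068) = 34430/(-22 + 1/18) + 81643/(-436068) = 34430/(-22 + 1/18) + 81643*(-1/436068) = 34430/(-395/18) - 81643/436068 = 34430*(-18/395) - 81643/436068 = -123948/79 - 81643/436068 = -54056206261/34449372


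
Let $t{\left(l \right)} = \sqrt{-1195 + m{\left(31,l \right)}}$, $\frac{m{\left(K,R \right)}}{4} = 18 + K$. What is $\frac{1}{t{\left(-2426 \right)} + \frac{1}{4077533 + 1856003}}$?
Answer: $\frac{5933536}{35171642613832705} - \frac{105620548389888 i \sqrt{111}}{35171642613832705} \approx 1.687 \cdot 10^{-10} - 0.031639 i$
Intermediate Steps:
$m{\left(K,R \right)} = 72 + 4 K$ ($m{\left(K,R \right)} = 4 \left(18 + K\right) = 72 + 4 K$)
$t{\left(l \right)} = 3 i \sqrt{111}$ ($t{\left(l \right)} = \sqrt{-1195 + \left(72 + 4 \cdot 31\right)} = \sqrt{-1195 + \left(72 + 124\right)} = \sqrt{-1195 + 196} = \sqrt{-999} = 3 i \sqrt{111}$)
$\frac{1}{t{\left(-2426 \right)} + \frac{1}{4077533 + 1856003}} = \frac{1}{3 i \sqrt{111} + \frac{1}{4077533 + 1856003}} = \frac{1}{3 i \sqrt{111} + \frac{1}{5933536}} = \frac{1}{\frac{1}{5933536} + 3 i \sqrt{111}}$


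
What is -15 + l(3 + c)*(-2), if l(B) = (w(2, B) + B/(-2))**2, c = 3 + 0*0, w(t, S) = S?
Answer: -33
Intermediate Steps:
c = 3 (c = 3 + 0 = 3)
l(B) = B**2/4 (l(B) = (B + B/(-2))**2 = (B + B*(-1/2))**2 = (B - B/2)**2 = (B/2)**2 = B**2/4)
-15 + l(3 + c)*(-2) = -15 + ((3 + 3)**2/4)*(-2) = -15 + ((1/4)*6**2)*(-2) = -15 + ((1/4)*36)*(-2) = -15 + 9*(-2) = -15 - 18 = -33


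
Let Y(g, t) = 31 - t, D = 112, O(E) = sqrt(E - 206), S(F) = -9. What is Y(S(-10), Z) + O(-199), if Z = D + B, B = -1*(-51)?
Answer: -132 + 9*I*sqrt(5) ≈ -132.0 + 20.125*I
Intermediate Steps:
O(E) = sqrt(-206 + E)
B = 51
Z = 163 (Z = 112 + 51 = 163)
Y(S(-10), Z) + O(-199) = (31 - 1*163) + sqrt(-206 - 199) = (31 - 163) + sqrt(-405) = -132 + 9*I*sqrt(5)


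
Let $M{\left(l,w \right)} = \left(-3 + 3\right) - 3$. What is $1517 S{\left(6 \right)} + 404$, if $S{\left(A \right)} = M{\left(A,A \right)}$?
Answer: $-4147$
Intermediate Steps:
$M{\left(l,w \right)} = -3$ ($M{\left(l,w \right)} = 0 - 3 = -3$)
$S{\left(A \right)} = -3$
$1517 S{\left(6 \right)} + 404 = 1517 \left(-3\right) + 404 = -4551 + 404 = -4147$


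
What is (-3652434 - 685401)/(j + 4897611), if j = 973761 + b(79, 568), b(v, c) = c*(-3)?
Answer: -1445945/1956556 ≈ -0.73903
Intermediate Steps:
b(v, c) = -3*c
j = 972057 (j = 973761 - 3*568 = 973761 - 1704 = 972057)
(-3652434 - 685401)/(j + 4897611) = (-3652434 - 685401)/(972057 + 4897611) = -4337835/5869668 = -4337835*1/5869668 = -1445945/1956556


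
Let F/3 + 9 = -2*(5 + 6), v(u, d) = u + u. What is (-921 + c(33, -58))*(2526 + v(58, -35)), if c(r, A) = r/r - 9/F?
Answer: -75341914/31 ≈ -2.4304e+6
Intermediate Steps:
v(u, d) = 2*u
F = -93 (F = -27 + 3*(-2*(5 + 6)) = -27 + 3*(-2*11) = -27 + 3*(-22) = -27 - 66 = -93)
c(r, A) = 34/31 (c(r, A) = r/r - 9/(-93) = 1 - 9*(-1/93) = 1 + 3/31 = 34/31)
(-921 + c(33, -58))*(2526 + v(58, -35)) = (-921 + 34/31)*(2526 + 2*58) = -28517*(2526 + 116)/31 = -28517/31*2642 = -75341914/31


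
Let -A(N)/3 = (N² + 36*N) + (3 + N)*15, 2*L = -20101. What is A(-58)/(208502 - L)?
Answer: -2706/437105 ≈ -0.0061907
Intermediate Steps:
L = -20101/2 (L = (½)*(-20101) = -20101/2 ≈ -10051.)
A(N) = -135 - 153*N - 3*N² (A(N) = -3*((N² + 36*N) + (3 + N)*15) = -3*((N² + 36*N) + (45 + 15*N)) = -3*(45 + N² + 51*N) = -135 - 153*N - 3*N²)
A(-58)/(208502 - L) = (-135 - 153*(-58) - 3*(-58)²)/(208502 - 1*(-20101/2)) = (-135 + 8874 - 3*3364)/(208502 + 20101/2) = (-135 + 8874 - 10092)/(437105/2) = -1353*2/437105 = -2706/437105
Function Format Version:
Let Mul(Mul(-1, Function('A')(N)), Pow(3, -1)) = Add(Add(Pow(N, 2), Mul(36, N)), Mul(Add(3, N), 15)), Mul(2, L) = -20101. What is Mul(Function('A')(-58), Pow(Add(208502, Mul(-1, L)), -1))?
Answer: Rational(-2706, 437105) ≈ -0.0061907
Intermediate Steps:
L = Rational(-20101, 2) (L = Mul(Rational(1, 2), -20101) = Rational(-20101, 2) ≈ -10051.)
Function('A')(N) = Add(-135, Mul(-153, N), Mul(-3, Pow(N, 2))) (Function('A')(N) = Mul(-3, Add(Add(Pow(N, 2), Mul(36, N)), Mul(Add(3, N), 15))) = Mul(-3, Add(Add(Pow(N, 2), Mul(36, N)), Add(45, Mul(15, N)))) = Mul(-3, Add(45, Pow(N, 2), Mul(51, N))) = Add(-135, Mul(-153, N), Mul(-3, Pow(N, 2))))
Mul(Function('A')(-58), Pow(Add(208502, Mul(-1, L)), -1)) = Mul(Add(-135, Mul(-153, -58), Mul(-3, Pow(-58, 2))), Pow(Add(208502, Mul(-1, Rational(-20101, 2))), -1)) = Mul(Add(-135, 8874, Mul(-3, 3364)), Pow(Add(208502, Rational(20101, 2)), -1)) = Mul(Add(-135, 8874, -10092), Pow(Rational(437105, 2), -1)) = Mul(-1353, Rational(2, 437105)) = Rational(-2706, 437105)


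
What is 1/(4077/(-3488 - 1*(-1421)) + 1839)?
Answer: 689/1265712 ≈ 0.00054436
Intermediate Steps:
1/(4077/(-3488 - 1*(-1421)) + 1839) = 1/(4077/(-3488 + 1421) + 1839) = 1/(4077/(-2067) + 1839) = 1/(4077*(-1/2067) + 1839) = 1/(-1359/689 + 1839) = 1/(1265712/689) = 689/1265712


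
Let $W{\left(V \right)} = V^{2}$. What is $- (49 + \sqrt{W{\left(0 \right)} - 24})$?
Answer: $-49 - 2 i \sqrt{6} \approx -49.0 - 4.899 i$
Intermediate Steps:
$- (49 + \sqrt{W{\left(0 \right)} - 24}) = - (49 + \sqrt{0^{2} - 24}) = - (49 + \sqrt{0 - 24}) = - (49 + \sqrt{-24}) = - (49 + 2 i \sqrt{6}) = -49 - 2 i \sqrt{6}$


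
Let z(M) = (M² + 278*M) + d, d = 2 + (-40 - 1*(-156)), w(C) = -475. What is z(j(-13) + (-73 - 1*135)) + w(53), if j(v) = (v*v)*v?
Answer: 5115078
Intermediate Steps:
j(v) = v³ (j(v) = v²*v = v³)
d = 118 (d = 2 + (-40 + 156) = 2 + 116 = 118)
z(M) = 118 + M² + 278*M (z(M) = (M² + 278*M) + 118 = 118 + M² + 278*M)
z(j(-13) + (-73 - 1*135)) + w(53) = (118 + ((-13)³ + (-73 - 1*135))² + 278*((-13)³ + (-73 - 1*135))) - 475 = (118 + (-2197 + (-73 - 135))² + 278*(-2197 + (-73 - 135))) - 475 = (118 + (-2197 - 208)² + 278*(-2197 - 208)) - 475 = (118 + (-2405)² + 278*(-2405)) - 475 = (118 + 5784025 - 668590) - 475 = 5115553 - 475 = 5115078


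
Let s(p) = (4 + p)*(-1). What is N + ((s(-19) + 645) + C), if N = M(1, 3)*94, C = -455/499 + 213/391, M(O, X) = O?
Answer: 147040568/195109 ≈ 753.63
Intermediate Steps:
s(p) = -4 - p
C = -71618/195109 (C = -455*1/499 + 213*(1/391) = -455/499 + 213/391 = -71618/195109 ≈ -0.36707)
N = 94 (N = 1*94 = 94)
N + ((s(-19) + 645) + C) = 94 + (((-4 - 1*(-19)) + 645) - 71618/195109) = 94 + (((-4 + 19) + 645) - 71618/195109) = 94 + ((15 + 645) - 71618/195109) = 94 + (660 - 71618/195109) = 94 + 128700322/195109 = 147040568/195109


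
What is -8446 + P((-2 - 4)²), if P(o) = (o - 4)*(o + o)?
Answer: -6142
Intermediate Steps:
P(o) = 2*o*(-4 + o) (P(o) = (-4 + o)*(2*o) = 2*o*(-4 + o))
-8446 + P((-2 - 4)²) = -8446 + 2*(-2 - 4)²*(-4 + (-2 - 4)²) = -8446 + 2*(-6)²*(-4 + (-6)²) = -8446 + 2*36*(-4 + 36) = -8446 + 2*36*32 = -8446 + 2304 = -6142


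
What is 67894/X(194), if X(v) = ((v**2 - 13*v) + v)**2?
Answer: 33947/623327432 ≈ 5.4461e-5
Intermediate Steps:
X(v) = (v**2 - 12*v)**2
67894/X(194) = 67894/((194**2*(-12 + 194)**2)) = 67894/((37636*182**2)) = 67894/((37636*33124)) = 67894/1246654864 = 67894*(1/1246654864) = 33947/623327432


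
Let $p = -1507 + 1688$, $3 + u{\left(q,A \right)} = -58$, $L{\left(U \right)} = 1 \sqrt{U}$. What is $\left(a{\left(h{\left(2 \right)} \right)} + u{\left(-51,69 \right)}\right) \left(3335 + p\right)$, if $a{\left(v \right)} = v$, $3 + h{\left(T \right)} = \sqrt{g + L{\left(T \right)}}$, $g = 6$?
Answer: $-225024 + 3516 \sqrt{6 + \sqrt{2}} \approx -2.1545 \cdot 10^{5}$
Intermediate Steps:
$L{\left(U \right)} = \sqrt{U}$
$h{\left(T \right)} = -3 + \sqrt{6 + \sqrt{T}}$
$u{\left(q,A \right)} = -61$ ($u{\left(q,A \right)} = -3 - 58 = -61$)
$p = 181$
$\left(a{\left(h{\left(2 \right)} \right)} + u{\left(-51,69 \right)}\right) \left(3335 + p\right) = \left(\left(-3 + \sqrt{6 + \sqrt{2}}\right) - 61\right) \left(3335 + 181\right) = \left(-64 + \sqrt{6 + \sqrt{2}}\right) 3516 = -225024 + 3516 \sqrt{6 + \sqrt{2}}$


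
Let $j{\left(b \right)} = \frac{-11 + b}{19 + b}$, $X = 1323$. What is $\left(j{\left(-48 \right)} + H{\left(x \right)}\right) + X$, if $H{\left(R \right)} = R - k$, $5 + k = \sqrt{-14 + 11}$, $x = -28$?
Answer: $\frac{37759}{29} - i \sqrt{3} \approx 1302.0 - 1.732 i$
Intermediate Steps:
$k = -5 + i \sqrt{3}$ ($k = -5 + \sqrt{-14 + 11} = -5 + \sqrt{-3} = -5 + i \sqrt{3} \approx -5.0 + 1.732 i$)
$j{\left(b \right)} = \frac{-11 + b}{19 + b}$
$H{\left(R \right)} = 5 + R - i \sqrt{3}$ ($H{\left(R \right)} = R - \left(-5 + i \sqrt{3}\right) = R + \left(5 - i \sqrt{3}\right) = 5 + R - i \sqrt{3}$)
$\left(j{\left(-48 \right)} + H{\left(x \right)}\right) + X = \left(\frac{-11 - 48}{19 - 48} - \left(23 + i \sqrt{3}\right)\right) + 1323 = \left(\frac{1}{-29} \left(-59\right) - \left(23 + i \sqrt{3}\right)\right) + 1323 = \left(\left(- \frac{1}{29}\right) \left(-59\right) - \left(23 + i \sqrt{3}\right)\right) + 1323 = \left(\frac{59}{29} - \left(23 + i \sqrt{3}\right)\right) + 1323 = \left(- \frac{608}{29} - i \sqrt{3}\right) + 1323 = \frac{37759}{29} - i \sqrt{3}$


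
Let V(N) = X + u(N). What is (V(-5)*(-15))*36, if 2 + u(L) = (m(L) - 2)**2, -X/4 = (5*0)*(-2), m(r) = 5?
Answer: -3780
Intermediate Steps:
X = 0 (X = -4*5*0*(-2) = -0*(-2) = -4*0 = 0)
u(L) = 7 (u(L) = -2 + (5 - 2)**2 = -2 + 3**2 = -2 + 9 = 7)
V(N) = 7 (V(N) = 0 + 7 = 7)
(V(-5)*(-15))*36 = (7*(-15))*36 = -105*36 = -3780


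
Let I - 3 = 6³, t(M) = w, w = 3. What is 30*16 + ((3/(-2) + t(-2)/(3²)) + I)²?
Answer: 1725529/36 ≈ 47931.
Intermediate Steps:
t(M) = 3
I = 219 (I = 3 + 6³ = 3 + 216 = 219)
30*16 + ((3/(-2) + t(-2)/(3²)) + I)² = 30*16 + ((3/(-2) + 3/(3²)) + 219)² = 480 + ((3*(-½) + 3/9) + 219)² = 480 + ((-3/2 + 3*(⅑)) + 219)² = 480 + ((-3/2 + ⅓) + 219)² = 480 + (-7/6 + 219)² = 480 + (1307/6)² = 480 + 1708249/36 = 1725529/36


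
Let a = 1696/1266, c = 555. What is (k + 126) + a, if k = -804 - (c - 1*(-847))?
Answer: -1315792/633 ≈ -2078.7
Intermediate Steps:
a = 848/633 (a = 1696*(1/1266) = 848/633 ≈ 1.3397)
k = -2206 (k = -804 - (555 - 1*(-847)) = -804 - (555 + 847) = -804 - 1*1402 = -804 - 1402 = -2206)
(k + 126) + a = (-2206 + 126) + 848/633 = -2080 + 848/633 = -1315792/633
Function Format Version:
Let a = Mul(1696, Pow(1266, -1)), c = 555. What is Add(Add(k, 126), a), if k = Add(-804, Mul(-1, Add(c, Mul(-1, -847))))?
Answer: Rational(-1315792, 633) ≈ -2078.7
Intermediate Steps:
a = Rational(848, 633) (a = Mul(1696, Rational(1, 1266)) = Rational(848, 633) ≈ 1.3397)
k = -2206 (k = Add(-804, Mul(-1, Add(555, Mul(-1, -847)))) = Add(-804, Mul(-1, Add(555, 847))) = Add(-804, Mul(-1, 1402)) = Add(-804, -1402) = -2206)
Add(Add(k, 126), a) = Add(Add(-2206, 126), Rational(848, 633)) = Add(-2080, Rational(848, 633)) = Rational(-1315792, 633)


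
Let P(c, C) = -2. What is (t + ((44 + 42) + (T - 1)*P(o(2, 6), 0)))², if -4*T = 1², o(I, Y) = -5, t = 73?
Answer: 104329/4 ≈ 26082.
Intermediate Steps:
T = -¼ (T = -¼*1² = -¼*1 = -¼ ≈ -0.25000)
(t + ((44 + 42) + (T - 1)*P(o(2, 6), 0)))² = (73 + ((44 + 42) + (-¼ - 1)*(-2)))² = (73 + (86 - 5/4*(-2)))² = (73 + (86 + 5/2))² = (73 + 177/2)² = (323/2)² = 104329/4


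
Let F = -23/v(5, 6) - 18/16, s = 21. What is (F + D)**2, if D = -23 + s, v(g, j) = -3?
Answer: 11881/576 ≈ 20.627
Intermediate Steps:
F = 157/24 (F = -23/(-3) - 18/16 = -23*(-1/3) - 18*1/16 = 23/3 - 9/8 = 157/24 ≈ 6.5417)
D = -2 (D = -23 + 21 = -2)
(F + D)**2 = (157/24 - 2)**2 = (109/24)**2 = 11881/576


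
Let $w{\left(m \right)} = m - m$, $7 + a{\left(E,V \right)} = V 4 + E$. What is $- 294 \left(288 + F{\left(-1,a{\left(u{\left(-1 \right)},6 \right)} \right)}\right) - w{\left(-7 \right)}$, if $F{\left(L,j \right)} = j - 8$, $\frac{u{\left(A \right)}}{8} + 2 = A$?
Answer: $-80262$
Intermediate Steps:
$u{\left(A \right)} = -16 + 8 A$
$a{\left(E,V \right)} = -7 + E + 4 V$ ($a{\left(E,V \right)} = -7 + \left(V 4 + E\right) = -7 + \left(4 V + E\right) = -7 + \left(E + 4 V\right) = -7 + E + 4 V$)
$F{\left(L,j \right)} = -8 + j$
$w{\left(m \right)} = 0$
$- 294 \left(288 + F{\left(-1,a{\left(u{\left(-1 \right)},6 \right)} \right)}\right) - w{\left(-7 \right)} = - 294 \left(288 + \left(-8 + \left(-7 + \left(-16 + 8 \left(-1\right)\right) + 4 \cdot 6\right)\right)\right) - 0 = - 294 \left(288 - 15\right) + 0 = \left(-294\right) 273 + 0 = -80262 + 0 = -80262$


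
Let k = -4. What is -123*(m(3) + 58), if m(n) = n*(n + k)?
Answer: -6765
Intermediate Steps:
m(n) = n*(-4 + n) (m(n) = n*(n - 4) = n*(-4 + n))
-123*(m(3) + 58) = -123*(3*(-4 + 3) + 58) = -123*(3*(-1) + 58) = -123*(-3 + 58) = -123*55 = -6765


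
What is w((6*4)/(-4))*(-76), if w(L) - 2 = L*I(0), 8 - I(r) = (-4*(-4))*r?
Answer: 3496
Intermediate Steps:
I(r) = 8 - 16*r (I(r) = 8 - (-4*(-4))*r = 8 - 16*r)
w(L) = 2 + 8*L (w(L) = 2 + L*(8 - 16*0) = 2 + L*(8 + 0) = 2 + L*8 = 2 + 8*L)
w((6*4)/(-4))*(-76) = (2 + 8*((6*4)/(-4)))*(-76) = (2 + 8*(24*(-¼)))*(-76) = (2 + 8*(-6))*(-76) = (2 - 48)*(-76) = -46*(-76) = 3496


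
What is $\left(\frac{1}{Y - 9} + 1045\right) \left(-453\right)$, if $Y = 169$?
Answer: $- \frac{75742053}{160} \approx -4.7339 \cdot 10^{5}$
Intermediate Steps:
$\left(\frac{1}{Y - 9} + 1045\right) \left(-453\right) = \left(\frac{1}{169 - 9} + 1045\right) \left(-453\right) = \left(\frac{1}{160} + 1045\right) \left(-453\right) = \frac{167201}{160} \left(-453\right) = - \frac{75742053}{160}$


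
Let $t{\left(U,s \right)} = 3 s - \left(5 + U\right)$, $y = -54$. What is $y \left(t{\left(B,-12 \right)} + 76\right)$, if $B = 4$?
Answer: $-1674$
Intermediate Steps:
$t{\left(U,s \right)} = -5 - U + 3 s$
$y \left(t{\left(B,-12 \right)} + 76\right) = - 54 \left(\left(-5 - 4 + 3 \left(-12\right)\right) + 76\right) = - 54 \left(\left(-5 - 4 - 36\right) + 76\right) = - 54 \left(-45 + 76\right) = \left(-54\right) 31 = -1674$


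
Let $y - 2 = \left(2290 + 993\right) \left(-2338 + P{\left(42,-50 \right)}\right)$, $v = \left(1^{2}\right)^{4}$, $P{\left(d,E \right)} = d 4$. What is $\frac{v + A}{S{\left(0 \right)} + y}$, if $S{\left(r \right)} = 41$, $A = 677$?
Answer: $- \frac{226}{2374689} \approx -9.517 \cdot 10^{-5}$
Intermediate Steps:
$P{\left(d,E \right)} = 4 d$
$v = 1$ ($v = 1^{4} = 1$)
$y = -7124108$ ($y = 2 + \left(2290 + 993\right) \left(-2338 + 4 \cdot 42\right) = 2 + 3283 \left(-2338 + 168\right) = 2 + 3283 \left(-2170\right) = 2 - 7124110 = -7124108$)
$\frac{v + A}{S{\left(0 \right)} + y} = \frac{1 + 677}{41 - 7124108} = \frac{678}{-7124067} = 678 \left(- \frac{1}{7124067}\right) = - \frac{226}{2374689}$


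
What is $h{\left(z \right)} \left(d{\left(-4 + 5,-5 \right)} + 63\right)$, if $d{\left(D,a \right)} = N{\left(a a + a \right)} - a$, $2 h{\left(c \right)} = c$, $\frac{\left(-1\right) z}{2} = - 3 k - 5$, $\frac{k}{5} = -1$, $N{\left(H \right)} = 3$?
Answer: $-710$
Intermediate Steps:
$k = -5$ ($k = 5 \left(-1\right) = -5$)
$z = -20$ ($z = - 2 \left(\left(-3\right) \left(-5\right) - 5\right) = - 2 \left(15 - 5\right) = \left(-2\right) 10 = -20$)
$h{\left(c \right)} = \frac{c}{2}$
$d{\left(D,a \right)} = 3 - a$
$h{\left(z \right)} \left(d{\left(-4 + 5,-5 \right)} + 63\right) = \frac{1}{2} \left(-20\right) \left(\left(3 - -5\right) + 63\right) = - 10 \left(\left(3 + 5\right) + 63\right) = - 10 \left(8 + 63\right) = \left(-10\right) 71 = -710$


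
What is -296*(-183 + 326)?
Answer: -42328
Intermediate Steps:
-296*(-183 + 326) = -296*143 = -42328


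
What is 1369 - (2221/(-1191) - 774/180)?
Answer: 16378213/11910 ≈ 1375.2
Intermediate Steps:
1369 - (2221/(-1191) - 774/180) = 1369 - (2221*(-1/1191) - 774*1/180) = 1369 - (-2221/1191 - 43/10) = 1369 - 1*(-73423/11910) = 1369 + 73423/11910 = 16378213/11910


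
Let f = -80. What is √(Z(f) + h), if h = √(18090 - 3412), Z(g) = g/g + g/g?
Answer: √(2 + √14678) ≈ 11.097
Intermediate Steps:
Z(g) = 2 (Z(g) = 1 + 1 = 2)
h = √14678 ≈ 121.15
√(Z(f) + h) = √(2 + √14678)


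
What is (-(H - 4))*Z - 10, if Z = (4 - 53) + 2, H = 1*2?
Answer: -104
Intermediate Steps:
H = 2
Z = -47 (Z = -49 + 2 = -47)
(-(H - 4))*Z - 10 = -(2 - 4)*(-47) - 10 = -1*(-2)*(-47) - 10 = 2*(-47) - 10 = -94 - 10 = -104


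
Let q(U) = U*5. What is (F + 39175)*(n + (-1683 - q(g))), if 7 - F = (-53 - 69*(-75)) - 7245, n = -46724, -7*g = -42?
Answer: -2000690285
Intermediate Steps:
g = 6 (g = -⅐*(-42) = 6)
F = 2130 (F = 7 - ((-53 - 69*(-75)) - 7245) = 7 - ((-53 + 5175) - 7245) = 7 - (5122 - 7245) = 7 - 1*(-2123) = 7 + 2123 = 2130)
q(U) = 5*U
(F + 39175)*(n + (-1683 - q(g))) = (2130 + 39175)*(-46724 + (-1683 - 5*6)) = 41305*(-46724 + (-1683 - 1*30)) = 41305*(-46724 + (-1683 - 30)) = 41305*(-46724 - 1713) = 41305*(-48437) = -2000690285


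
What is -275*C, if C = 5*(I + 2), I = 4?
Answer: -8250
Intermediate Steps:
C = 30 (C = 5*(4 + 2) = 5*6 = 30)
-275*C = -275*30 = -8250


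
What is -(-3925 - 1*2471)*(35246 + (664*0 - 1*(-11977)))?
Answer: 302038308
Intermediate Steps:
-(-3925 - 1*2471)*(35246 + (664*0 - 1*(-11977))) = -(-3925 - 2471)*(35246 + (0 + 11977)) = -(-6396)*(35246 + 11977) = -(-6396)*47223 = -1*(-302038308) = 302038308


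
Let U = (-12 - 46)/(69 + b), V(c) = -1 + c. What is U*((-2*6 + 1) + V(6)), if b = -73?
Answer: -87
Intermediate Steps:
U = 29/2 (U = (-12 - 46)/(69 - 73) = -58/(-4) = -58*(-¼) = 29/2 ≈ 14.500)
U*((-2*6 + 1) + V(6)) = 29*((-2*6 + 1) + (-1 + 6))/2 = 29*((-12 + 1) + 5)/2 = 29*(-11 + 5)/2 = (29/2)*(-6) = -87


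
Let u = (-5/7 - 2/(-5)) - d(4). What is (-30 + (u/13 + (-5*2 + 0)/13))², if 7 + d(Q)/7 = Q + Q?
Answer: 203233536/207025 ≈ 981.69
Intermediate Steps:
d(Q) = -49 + 14*Q (d(Q) = -49 + 7*(Q + Q) = -49 + 7*(2*Q) = -49 + 14*Q)
u = -256/35 (u = (-5/7 - 2/(-5)) - (-49 + 14*4) = (-5*⅐ - 2*(-⅕)) - (-49 + 56) = (-5/7 + ⅖) - 1*7 = -11/35 - 7 = -256/35 ≈ -7.3143)
(-30 + (u/13 + (-5*2 + 0)/13))² = (-30 + (-256/35/13 + (-5*2 + 0)/13))² = (-30 + (-256/35*1/13 + (-10 + 0)*(1/13)))² = (-30 + (-256/455 - 10*1/13))² = (-30 + (-256/455 - 10/13))² = (-30 - 606/455)² = (-14256/455)² = 203233536/207025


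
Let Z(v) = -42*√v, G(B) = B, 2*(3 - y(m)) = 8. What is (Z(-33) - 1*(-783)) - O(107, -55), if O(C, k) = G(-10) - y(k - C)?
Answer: 792 - 42*I*√33 ≈ 792.0 - 241.27*I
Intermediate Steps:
y(m) = -1 (y(m) = 3 - ½*8 = 3 - 4 = -1)
O(C, k) = -9 (O(C, k) = -10 - 1*(-1) = -10 + 1 = -9)
(Z(-33) - 1*(-783)) - O(107, -55) = (-42*I*√33 - 1*(-783)) - 1*(-9) = (-42*I*√33 + 783) + 9 = (783 - 42*I*√33) + 9 = 792 - 42*I*√33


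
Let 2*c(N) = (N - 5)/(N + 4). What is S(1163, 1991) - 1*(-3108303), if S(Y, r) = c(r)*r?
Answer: 2067680516/665 ≈ 3.1093e+6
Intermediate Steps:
c(N) = (-5 + N)/(2*(4 + N)) (c(N) = ((N - 5)/(N + 4))/2 = ((-5 + N)/(4 + N))/2 = (-5 + N)/(2*(4 + N)))
S(Y, r) = r*(-5 + r)/(2*(4 + r)) (S(Y, r) = ((-5 + r)/(2*(4 + r)))*r = r*(-5 + r)/(2*(4 + r)))
S(1163, 1991) - 1*(-3108303) = (1/2)*1991*(-5 + 1991)/(4 + 1991) - 1*(-3108303) = (1/2)*1991*1986/1995 + 3108303 = (1/2)*1991*(1/1995)*1986 + 3108303 = 659021/665 + 3108303 = 2067680516/665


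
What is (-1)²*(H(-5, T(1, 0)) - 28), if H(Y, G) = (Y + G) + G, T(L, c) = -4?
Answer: -41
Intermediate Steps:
H(Y, G) = Y + 2*G (H(Y, G) = (G + Y) + G = Y + 2*G)
(-1)²*(H(-5, T(1, 0)) - 28) = (-1)²*((-5 + 2*(-4)) - 28) = 1*((-5 - 8) - 28) = 1*(-13 - 28) = 1*(-41) = -41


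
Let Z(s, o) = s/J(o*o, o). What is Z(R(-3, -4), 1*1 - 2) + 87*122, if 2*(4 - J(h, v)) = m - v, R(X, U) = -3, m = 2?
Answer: 53064/5 ≈ 10613.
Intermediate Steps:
J(h, v) = 3 + v/2 (J(h, v) = 4 - (2 - v)/2 = 4 + (-1 + v/2) = 3 + v/2)
Z(s, o) = s/(3 + o/2)
Z(R(-3, -4), 1*1 - 2) + 87*122 = 2*(-3)/(6 + (1*1 - 2)) + 87*122 = 2*(-3)/(6 + (1 - 2)) + 10614 = 2*(-3)/(6 - 1) + 10614 = 2*(-3)/5 + 10614 = 2*(-3)*(⅕) + 10614 = -6/5 + 10614 = 53064/5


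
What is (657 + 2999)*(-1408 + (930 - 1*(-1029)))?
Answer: 2014456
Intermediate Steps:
(657 + 2999)*(-1408 + (930 - 1*(-1029))) = 3656*(-1408 + (930 + 1029)) = 3656*(-1408 + 1959) = 3656*551 = 2014456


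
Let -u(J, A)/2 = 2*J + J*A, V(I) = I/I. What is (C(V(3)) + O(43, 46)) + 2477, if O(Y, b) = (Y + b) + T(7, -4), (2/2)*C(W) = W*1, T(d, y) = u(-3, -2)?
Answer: 2567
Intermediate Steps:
V(I) = 1
u(J, A) = -4*J - 2*A*J (u(J, A) = -2*(2*J + J*A) = -2*(2*J + A*J) = -4*J - 2*A*J)
T(d, y) = 0 (T(d, y) = -2*(-3)*(2 - 2) = -2*(-3)*0 = 0)
C(W) = W (C(W) = W*1 = W)
O(Y, b) = Y + b (O(Y, b) = (Y + b) + 0 = Y + b)
(C(V(3)) + O(43, 46)) + 2477 = (1 + (43 + 46)) + 2477 = (1 + 89) + 2477 = 90 + 2477 = 2567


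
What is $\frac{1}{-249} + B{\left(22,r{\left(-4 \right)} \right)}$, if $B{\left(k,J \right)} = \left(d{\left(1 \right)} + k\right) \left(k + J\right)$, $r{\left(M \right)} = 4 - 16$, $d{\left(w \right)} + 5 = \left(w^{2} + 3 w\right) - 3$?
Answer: $\frac{44819}{249} \approx 180.0$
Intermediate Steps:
$d{\left(w \right)} = -8 + w^{2} + 3 w$ ($d{\left(w \right)} = -5 - \left(3 - w^{2} - 3 w\right) = -5 + \left(-3 + w^{2} + 3 w\right) = -8 + w^{2} + 3 w$)
$r{\left(M \right)} = -12$ ($r{\left(M \right)} = 4 - 16 = -12$)
$B{\left(k,J \right)} = \left(-4 + k\right) \left(J + k\right)$ ($B{\left(k,J \right)} = \left(\left(-8 + 1^{2} + 3 \cdot 1\right) + k\right) \left(k + J\right) = \left(\left(-8 + 1 + 3\right) + k\right) \left(J + k\right) = \left(-4 + k\right) \left(J + k\right)$)
$\frac{1}{-249} + B{\left(22,r{\left(-4 \right)} \right)} = \frac{1}{-249} - \left(304 - 484\right) = - \frac{1}{249} + \left(484 + 48 - 88 - 264\right) = - \frac{1}{249} + 180 = \frac{44819}{249}$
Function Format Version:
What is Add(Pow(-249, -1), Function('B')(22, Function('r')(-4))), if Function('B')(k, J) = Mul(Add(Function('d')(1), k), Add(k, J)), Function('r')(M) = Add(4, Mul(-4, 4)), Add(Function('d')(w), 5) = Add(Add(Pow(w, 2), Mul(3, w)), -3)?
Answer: Rational(44819, 249) ≈ 180.00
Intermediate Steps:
Function('d')(w) = Add(-8, Pow(w, 2), Mul(3, w)) (Function('d')(w) = Add(-5, Add(Add(Pow(w, 2), Mul(3, w)), -3)) = Add(-5, Add(-3, Pow(w, 2), Mul(3, w))) = Add(-8, Pow(w, 2), Mul(3, w)))
Function('r')(M) = -12 (Function('r')(M) = Add(4, -16) = -12)
Function('B')(k, J) = Mul(Add(-4, k), Add(J, k)) (Function('B')(k, J) = Mul(Add(Add(-8, Pow(1, 2), Mul(3, 1)), k), Add(k, J)) = Mul(Add(Add(-8, 1, 3), k), Add(J, k)) = Mul(Add(-4, k), Add(J, k)))
Add(Pow(-249, -1), Function('B')(22, Function('r')(-4))) = Add(Pow(-249, -1), Add(Pow(22, 2), Mul(-4, -12), Mul(-4, 22), Mul(-12, 22))) = Add(Rational(-1, 249), Add(484, 48, -88, -264)) = Add(Rational(-1, 249), 180) = Rational(44819, 249)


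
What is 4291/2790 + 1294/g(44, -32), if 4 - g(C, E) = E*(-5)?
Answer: -122536/18135 ≈ -6.7569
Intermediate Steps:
g(C, E) = 4 + 5*E (g(C, E) = 4 - E*(-5) = 4 - (-5)*E = 4 + 5*E)
4291/2790 + 1294/g(44, -32) = 4291/2790 + 1294/(4 + 5*(-32)) = 4291*(1/2790) + 1294/(4 - 160) = 4291/2790 + 1294/(-156) = 4291/2790 + 1294*(-1/156) = 4291/2790 - 647/78 = -122536/18135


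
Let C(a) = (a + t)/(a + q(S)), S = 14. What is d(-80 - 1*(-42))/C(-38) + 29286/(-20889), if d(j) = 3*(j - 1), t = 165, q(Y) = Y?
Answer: 6104110/294767 ≈ 20.708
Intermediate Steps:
d(j) = -3 + 3*j (d(j) = 3*(-1 + j) = -3 + 3*j)
C(a) = (165 + a)/(14 + a) (C(a) = (a + 165)/(a + 14) = (165 + a)/(14 + a))
d(-80 - 1*(-42))/C(-38) + 29286/(-20889) = (-3 + 3*(-80 - 1*(-42)))/(((165 - 38)/(14 - 38))) + 29286/(-20889) = (-3 + 3*(-80 + 42))/((127/(-24))) + 29286*(-1/20889) = (-3 + 3*(-38))/((-1/24*127)) - 3254/2321 = (-3 - 114)/(-127/24) - 3254/2321 = -117*(-24/127) - 3254/2321 = 2808/127 - 3254/2321 = 6104110/294767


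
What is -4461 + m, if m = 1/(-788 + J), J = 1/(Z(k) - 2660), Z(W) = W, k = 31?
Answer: -9241646662/2071653 ≈ -4461.0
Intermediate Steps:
J = -1/2629 (J = 1/(31 - 2660) = 1/(-2629) = -1/2629 ≈ -0.00038037)
m = -2629/2071653 (m = 1/(-788 - 1/2629) = 1/(-2071653/2629) = -2629/2071653 ≈ -0.0012690)
-4461 + m = -4461 - 2629/2071653 = -9241646662/2071653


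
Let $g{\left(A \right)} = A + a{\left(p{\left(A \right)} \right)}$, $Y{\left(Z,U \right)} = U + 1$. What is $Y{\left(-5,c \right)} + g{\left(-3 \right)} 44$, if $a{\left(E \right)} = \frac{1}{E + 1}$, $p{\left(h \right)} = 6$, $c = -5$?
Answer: $- \frac{908}{7} \approx -129.71$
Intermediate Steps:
$a{\left(E \right)} = \frac{1}{1 + E}$
$Y{\left(Z,U \right)} = 1 + U$
$g{\left(A \right)} = \frac{1}{7} + A$ ($g{\left(A \right)} = A + \frac{1}{1 + 6} = A + \frac{1}{7} = \frac{1}{7} + A$)
$Y{\left(-5,c \right)} + g{\left(-3 \right)} 44 = \left(1 - 5\right) + \left(\frac{1}{7} - 3\right) 44 = -4 - \frac{880}{7} = - \frac{908}{7}$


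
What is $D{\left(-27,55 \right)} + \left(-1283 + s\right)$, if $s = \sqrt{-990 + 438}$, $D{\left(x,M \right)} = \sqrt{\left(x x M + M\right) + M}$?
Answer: $-1283 + \sqrt{40205} + 2 i \sqrt{138} \approx -1082.5 + 23.495 i$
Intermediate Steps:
$D{\left(x,M \right)} = \sqrt{2 M + M x^{2}}$ ($D{\left(x,M \right)} = \sqrt{\left(x^{2} M + M\right) + M} = \sqrt{\left(M x^{2} + M\right) + M} = \sqrt{\left(M + M x^{2}\right) + M} = \sqrt{2 M + M x^{2}}$)
$s = 2 i \sqrt{138}$ ($s = \sqrt{-552} = 2 i \sqrt{138} \approx 23.495 i$)
$D{\left(-27,55 \right)} + \left(-1283 + s\right) = \sqrt{55 \left(2 + \left(-27\right)^{2}\right)} - \left(1283 - 2 i \sqrt{138}\right) = \sqrt{55 \left(2 + 729\right)} - \left(1283 - 2 i \sqrt{138}\right) = \sqrt{55 \cdot 731} - \left(1283 - 2 i \sqrt{138}\right) = \sqrt{40205} - \left(1283 - 2 i \sqrt{138}\right) = -1283 + \sqrt{40205} + 2 i \sqrt{138}$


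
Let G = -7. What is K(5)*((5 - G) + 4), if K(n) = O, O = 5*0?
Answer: 0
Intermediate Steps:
O = 0
K(n) = 0
K(5)*((5 - G) + 4) = 0*((5 - 1*(-7)) + 4) = 0*((5 + 7) + 4) = 0*(12 + 4) = 0*16 = 0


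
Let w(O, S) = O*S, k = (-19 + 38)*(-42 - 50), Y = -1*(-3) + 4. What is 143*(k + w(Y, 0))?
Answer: -249964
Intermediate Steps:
Y = 7 (Y = 3 + 4 = 7)
k = -1748 (k = 19*(-92) = -1748)
143*(k + w(Y, 0)) = 143*(-1748 + 7*0) = 143*(-1748 + 0) = 143*(-1748) = -249964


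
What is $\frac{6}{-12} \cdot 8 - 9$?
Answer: $-13$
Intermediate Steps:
$\frac{6}{-12} \cdot 8 - 9 = 6 \left(- \frac{1}{12}\right) 8 - 9 = \left(- \frac{1}{2}\right) 8 - 9 = -4 - 9 = -13$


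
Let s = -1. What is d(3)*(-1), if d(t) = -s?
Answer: -1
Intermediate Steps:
d(t) = 1 (d(t) = -1*(-1) = 1)
d(3)*(-1) = 1*(-1) = -1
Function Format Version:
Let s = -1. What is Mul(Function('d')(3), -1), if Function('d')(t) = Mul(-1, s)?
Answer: -1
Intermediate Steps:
Function('d')(t) = 1 (Function('d')(t) = Mul(-1, -1) = 1)
Mul(Function('d')(3), -1) = Mul(1, -1) = -1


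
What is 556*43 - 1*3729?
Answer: 20179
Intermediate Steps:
556*43 - 1*3729 = 23908 - 3729 = 20179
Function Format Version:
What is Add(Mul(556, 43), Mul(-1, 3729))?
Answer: 20179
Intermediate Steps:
Add(Mul(556, 43), Mul(-1, 3729)) = Add(23908, -3729) = 20179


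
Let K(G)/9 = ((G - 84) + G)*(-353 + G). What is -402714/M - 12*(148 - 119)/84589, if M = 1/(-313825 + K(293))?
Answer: 19924890917827782/84589 ≈ 2.3555e+11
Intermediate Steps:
K(G) = 9*(-353 + G)*(-84 + 2*G) (K(G) = 9*(((G - 84) + G)*(-353 + G)) = 9*(((-84 + G) + G)*(-353 + G)) = 9*((-84 + 2*G)*(-353 + G)) = 9*((-353 + G)*(-84 + 2*G)) = 9*(-353 + G)*(-84 + 2*G))
M = -1/584905 (M = 1/(-313825 + (266868 - 7110*293 + 18*293²)) = 1/(-313825 + (266868 - 2083230 + 18*85849)) = 1/(-313825 + (266868 - 2083230 + 1545282)) = 1/(-313825 - 271080) = 1/(-584905) = -1/584905 ≈ -1.7097e-6)
-402714/M - 12*(148 - 119)/84589 = -402714/(-1/584905) - 12*(148 - 119)/84589 = -402714*(-584905) - 12*29*(1/84589) = 235549432170 - 348*1/84589 = 235549432170 - 348/84589 = 19924890917827782/84589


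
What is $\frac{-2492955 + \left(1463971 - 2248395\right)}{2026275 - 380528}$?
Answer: $- \frac{3277379}{1645747} \approx -1.9914$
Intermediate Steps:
$\frac{-2492955 + \left(1463971 - 2248395\right)}{2026275 - 380528} = \frac{-2492955 - 784424}{1645747} = \left(-3277379\right) \frac{1}{1645747} = - \frac{3277379}{1645747}$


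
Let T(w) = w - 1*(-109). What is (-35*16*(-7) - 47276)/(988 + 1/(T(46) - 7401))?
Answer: -104719192/2386349 ≈ -43.883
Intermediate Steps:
T(w) = 109 + w (T(w) = w + 109 = 109 + w)
(-35*16*(-7) - 47276)/(988 + 1/(T(46) - 7401)) = (-35*16*(-7) - 47276)/(988 + 1/((109 + 46) - 7401)) = (-560*(-7) - 47276)/(988 + 1/(155 - 7401)) = (3920 - 47276)/(988 + 1/(-7246)) = -43356/(988 - 1/7246) = -43356/7159047/7246 = -43356*7246/7159047 = -104719192/2386349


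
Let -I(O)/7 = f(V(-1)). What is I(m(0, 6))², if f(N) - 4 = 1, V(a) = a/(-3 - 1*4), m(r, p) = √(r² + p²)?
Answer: 1225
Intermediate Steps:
m(r, p) = √(p² + r²)
V(a) = -a/7 (V(a) = a/(-3 - 4) = a/(-7) = a*(-⅐) = -a/7)
f(N) = 5 (f(N) = 4 + 1 = 5)
I(O) = -35 (I(O) = -7*5 = -35)
I(m(0, 6))² = (-35)² = 1225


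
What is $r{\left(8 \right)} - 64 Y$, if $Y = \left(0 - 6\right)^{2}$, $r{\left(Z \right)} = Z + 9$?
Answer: $-2287$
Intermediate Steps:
$r{\left(Z \right)} = 9 + Z$
$Y = 36$ ($Y = \left(-6\right)^{2} = 36$)
$r{\left(8 \right)} - 64 Y = \left(9 + 8\right) - 2304 = 17 - 2304 = -2287$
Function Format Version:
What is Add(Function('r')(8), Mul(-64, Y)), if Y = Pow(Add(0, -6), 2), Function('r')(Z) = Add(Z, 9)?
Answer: -2287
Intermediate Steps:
Function('r')(Z) = Add(9, Z)
Y = 36 (Y = Pow(-6, 2) = 36)
Add(Function('r')(8), Mul(-64, Y)) = Add(Add(9, 8), Mul(-64, 36)) = Add(17, -2304) = -2287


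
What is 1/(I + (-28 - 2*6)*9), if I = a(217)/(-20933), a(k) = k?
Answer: -20933/7536097 ≈ -0.0027777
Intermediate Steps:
I = -217/20933 (I = 217/(-20933) = 217*(-1/20933) = -217/20933 ≈ -0.010366)
1/(I + (-28 - 2*6)*9) = 1/(-217/20933 + (-28 - 2*6)*9) = 1/(-217/20933 + (-28 - 12)*9) = 1/(-217/20933 - 40*9) = 1/(-217/20933 - 360) = 1/(-7536097/20933) = -20933/7536097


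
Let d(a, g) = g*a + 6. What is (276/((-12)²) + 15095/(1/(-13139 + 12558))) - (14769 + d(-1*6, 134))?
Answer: -105409969/12 ≈ -8.7842e+6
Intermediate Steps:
d(a, g) = 6 + a*g (d(a, g) = a*g + 6 = 6 + a*g)
(276/((-12)²) + 15095/(1/(-13139 + 12558))) - (14769 + d(-1*6, 134)) = (276/((-12)²) + 15095/(1/(-13139 + 12558))) - (14769 + (6 - 1*6*134)) = (276/144 + 15095/(1/(-581))) - (14769 + (6 - 6*134)) = (276*(1/144) + 15095/(-1/581)) - (14769 + (6 - 804)) = (23/12 + 15095*(-581)) - (14769 - 798) = (23/12 - 8770195) - 1*13971 = -105242317/12 - 13971 = -105409969/12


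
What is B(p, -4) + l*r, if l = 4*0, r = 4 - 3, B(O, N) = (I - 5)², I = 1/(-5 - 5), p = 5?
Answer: 2601/100 ≈ 26.010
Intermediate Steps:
I = -⅒ (I = 1/(-10) = -⅒ ≈ -0.10000)
B(O, N) = 2601/100 (B(O, N) = (-⅒ - 5)² = (-51/10)² = 2601/100)
r = 1
l = 0
B(p, -4) + l*r = 2601/100 + 0*1 = 2601/100 + 0 = 2601/100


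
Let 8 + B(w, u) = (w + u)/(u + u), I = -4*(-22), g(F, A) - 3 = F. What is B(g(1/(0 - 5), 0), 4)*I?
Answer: -3146/5 ≈ -629.20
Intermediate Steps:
g(F, A) = 3 + F
I = 88
B(w, u) = -8 + (u + w)/(2*u) (B(w, u) = -8 + (w + u)/(u + u) = -8 + (u + w)/((2*u)) = -8 + (u + w)*(1/(2*u)) = -8 + (u + w)/(2*u))
B(g(1/(0 - 5), 0), 4)*I = ((½)*((3 + 1/(0 - 5)) - 15*4)/4)*88 = ((½)*(¼)*((3 + 1/(-5)) - 60))*88 = ((½)*(¼)*((3 - ⅕) - 60))*88 = ((½)*(¼)*(14/5 - 60))*88 = ((½)*(¼)*(-286/5))*88 = -143/20*88 = -3146/5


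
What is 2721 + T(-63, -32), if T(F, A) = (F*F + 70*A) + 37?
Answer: 4487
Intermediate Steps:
T(F, A) = 37 + F² + 70*A (T(F, A) = (F² + 70*A) + 37 = 37 + F² + 70*A)
2721 + T(-63, -32) = 2721 + (37 + (-63)² + 70*(-32)) = 2721 + (37 + 3969 - 2240) = 2721 + 1766 = 4487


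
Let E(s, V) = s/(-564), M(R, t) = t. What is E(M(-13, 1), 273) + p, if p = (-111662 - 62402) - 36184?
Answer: -118579873/564 ≈ -2.1025e+5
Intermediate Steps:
E(s, V) = -s/564 (E(s, V) = s*(-1/564) = -s/564)
p = -210248 (p = -174064 - 36184 = -210248)
E(M(-13, 1), 273) + p = -1/564*1 - 210248 = -1/564 - 210248 = -118579873/564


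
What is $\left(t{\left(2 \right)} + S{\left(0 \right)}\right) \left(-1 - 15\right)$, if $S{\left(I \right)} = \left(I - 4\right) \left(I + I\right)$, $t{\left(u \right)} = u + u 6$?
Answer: $-224$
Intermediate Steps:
$t{\left(u \right)} = 7 u$ ($t{\left(u \right)} = u + 6 u = 7 u$)
$S{\left(I \right)} = 2 I \left(-4 + I\right)$ ($S{\left(I \right)} = \left(-4 + I\right) 2 I = 2 I \left(-4 + I\right)$)
$\left(t{\left(2 \right)} + S{\left(0 \right)}\right) \left(-1 - 15\right) = \left(7 \cdot 2 + 2 \cdot 0 \left(-4 + 0\right)\right) \left(-1 - 15\right) = \left(14 + 2 \cdot 0 \left(-4\right)\right) \left(-16\right) = \left(14 + 0\right) \left(-16\right) = 14 \left(-16\right) = -224$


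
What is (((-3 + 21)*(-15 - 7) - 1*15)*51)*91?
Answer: -1907451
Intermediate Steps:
(((-3 + 21)*(-15 - 7) - 1*15)*51)*91 = ((18*(-22) - 15)*51)*91 = ((-396 - 15)*51)*91 = -411*51*91 = -20961*91 = -1907451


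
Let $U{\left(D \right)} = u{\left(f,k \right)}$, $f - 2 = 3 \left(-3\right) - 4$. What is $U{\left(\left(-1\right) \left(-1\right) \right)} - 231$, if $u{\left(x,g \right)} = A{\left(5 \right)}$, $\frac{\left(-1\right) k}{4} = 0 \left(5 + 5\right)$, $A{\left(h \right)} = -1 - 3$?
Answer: $-235$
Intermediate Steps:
$A{\left(h \right)} = -4$ ($A{\left(h \right)} = -1 - 3 = -4$)
$k = 0$ ($k = - 4 \cdot 0 \left(5 + 5\right) = - 4 \cdot 0 \cdot 10 = \left(-4\right) 0 = 0$)
$f = -11$ ($f = 2 + \left(3 \left(-3\right) - 4\right) = 2 - 13 = -11$)
$u{\left(x,g \right)} = -4$
$U{\left(D \right)} = -4$
$U{\left(\left(-1\right) \left(-1\right) \right)} - 231 = -4 - 231 = -235$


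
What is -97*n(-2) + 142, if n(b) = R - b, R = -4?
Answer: 336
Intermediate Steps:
n(b) = -4 - b
-97*n(-2) + 142 = -97*(-4 - 1*(-2)) + 142 = -97*(-4 + 2) + 142 = -97*(-2) + 142 = 194 + 142 = 336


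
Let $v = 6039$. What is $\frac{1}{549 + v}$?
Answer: $\frac{1}{6588} \approx 0.00015179$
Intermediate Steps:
$\frac{1}{549 + v} = \frac{1}{549 + 6039} = \frac{1}{6588}$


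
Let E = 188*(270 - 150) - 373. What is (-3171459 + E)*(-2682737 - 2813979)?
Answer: 17310653790752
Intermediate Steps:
E = 22187 (E = 188*120 - 373 = 22560 - 373 = 22187)
(-3171459 + E)*(-2682737 - 2813979) = (-3171459 + 22187)*(-2682737 - 2813979) = -3149272*(-5496716) = 17310653790752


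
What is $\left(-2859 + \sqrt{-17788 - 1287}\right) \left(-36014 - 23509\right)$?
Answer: $170176257 - 297615 i \sqrt{763} \approx 1.7018 \cdot 10^{8} - 8.2209 \cdot 10^{6} i$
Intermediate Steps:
$\left(-2859 + \sqrt{-17788 - 1287}\right) \left(-36014 - 23509\right) = \left(-2859 + \sqrt{-19075}\right) \left(-59523\right) = \left(-2859 + 5 i \sqrt{763}\right) \left(-59523\right) = 170176257 - 297615 i \sqrt{763}$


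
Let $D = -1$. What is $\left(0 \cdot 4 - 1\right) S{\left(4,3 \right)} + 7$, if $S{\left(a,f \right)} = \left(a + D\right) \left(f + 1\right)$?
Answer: $-5$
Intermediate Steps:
$S{\left(a,f \right)} = \left(1 + f\right) \left(-1 + a\right)$ ($S{\left(a,f \right)} = \left(a - 1\right) \left(f + 1\right) = \left(-1 + a\right) \left(1 + f\right) = \left(1 + f\right) \left(-1 + a\right)$)
$\left(0 \cdot 4 - 1\right) S{\left(4,3 \right)} + 7 = \left(0 \cdot 4 - 1\right) \left(-1 + 4 - 3 + 4 \cdot 3\right) + 7 = \left(0 - 1\right) \left(-1 + 4 - 3 + 12\right) + 7 = \left(-1\right) 12 + 7 = -12 + 7 = -5$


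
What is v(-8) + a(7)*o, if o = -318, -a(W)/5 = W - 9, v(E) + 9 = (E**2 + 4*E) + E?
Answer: -3165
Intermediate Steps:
v(E) = -9 + E**2 + 5*E (v(E) = -9 + ((E**2 + 4*E) + E) = -9 + (E**2 + 5*E) = -9 + E**2 + 5*E)
a(W) = 45 - 5*W (a(W) = -5*(W - 9) = -5*(-9 + W) = 45 - 5*W)
v(-8) + a(7)*o = (-9 + (-8)**2 + 5*(-8)) + (45 - 5*7)*(-318) = (-9 + 64 - 40) + (45 - 35)*(-318) = 15 + 10*(-318) = 15 - 3180 = -3165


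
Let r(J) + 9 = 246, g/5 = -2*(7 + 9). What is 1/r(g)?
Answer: 1/237 ≈ 0.0042194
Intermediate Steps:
g = -160 (g = 5*(-2*(7 + 9)) = 5*(-2*16) = 5*(-32) = -160)
r(J) = 237 (r(J) = -9 + 246 = 237)
1/r(g) = 1/237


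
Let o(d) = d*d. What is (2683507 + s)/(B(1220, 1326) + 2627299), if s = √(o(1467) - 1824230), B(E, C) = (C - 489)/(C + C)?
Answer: 2372220188/2322532595 + 6188*√6691/2322532595 ≈ 1.0216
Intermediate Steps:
o(d) = d²
B(E, C) = (-489 + C)/(2*C) (B(E, C) = (-489 + C)/((2*C)) = (-489 + C)*(1/(2*C)) = (-489 + C)/(2*C))
s = 7*√6691 (s = √(1467² - 1824230) = √(2152089 - 1824230) = √327859 = 7*√6691 ≈ 572.59)
(2683507 + s)/(B(1220, 1326) + 2627299) = (2683507 + 7*√6691)/((½)*(-489 + 1326)/1326 + 2627299) = (2683507 + 7*√6691)/((½)*(1/1326)*837 + 2627299) = (2683507 + 7*√6691)/(279/884 + 2627299) = (2683507 + 7*√6691)/(2322532595/884) = (2683507 + 7*√6691)*(884/2322532595) = 2372220188/2322532595 + 6188*√6691/2322532595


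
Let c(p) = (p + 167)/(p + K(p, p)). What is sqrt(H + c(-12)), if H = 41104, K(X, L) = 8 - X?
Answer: sqrt(657974)/4 ≈ 202.79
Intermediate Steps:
c(p) = 167/8 + p/8 (c(p) = (p + 167)/(p + (8 - p)) = (167 + p)/8 = (167 + p)*(1/8) = 167/8 + p/8)
sqrt(H + c(-12)) = sqrt(41104 + (167/8 + (1/8)*(-12))) = sqrt(41104 + (167/8 - 3/2)) = sqrt(41104 + 155/8) = sqrt(328987/8) = sqrt(657974)/4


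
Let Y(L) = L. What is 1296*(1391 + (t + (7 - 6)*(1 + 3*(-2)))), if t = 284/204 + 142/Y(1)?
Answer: 33695568/17 ≈ 1.9821e+6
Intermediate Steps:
t = 7313/51 (t = 284/204 + 142/1 = 284*(1/204) + 142*1 = 71/51 + 142 = 7313/51 ≈ 143.39)
1296*(1391 + (t + (7 - 6)*(1 + 3*(-2)))) = 1296*(1391 + (7313/51 + (7 - 6)*(1 + 3*(-2)))) = 1296*(1391 + (7313/51 + 1*(1 - 6))) = 1296*(1391 + (7313/51 + 1*(-5))) = 1296*(1391 + (7313/51 - 5)) = 1296*(1391 + 7058/51) = 1296*(77999/51) = 33695568/17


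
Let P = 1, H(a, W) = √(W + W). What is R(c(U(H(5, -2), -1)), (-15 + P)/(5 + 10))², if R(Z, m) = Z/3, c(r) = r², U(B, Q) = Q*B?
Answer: 16/9 ≈ 1.7778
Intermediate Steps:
H(a, W) = √2*√W (H(a, W) = √(2*W) = √2*√W)
U(B, Q) = B*Q
R(Z, m) = Z/3 (R(Z, m) = Z*(⅓) = Z/3)
R(c(U(H(5, -2), -1)), (-15 + P)/(5 + 10))² = (((√2*√(-2))*(-1))²/3)² = (((√2*(I*√2))*(-1))²/3)² = (((2*I)*(-1))²/3)² = ((-2*I)²/3)² = ((⅓)*(-4))² = (-4/3)² = 16/9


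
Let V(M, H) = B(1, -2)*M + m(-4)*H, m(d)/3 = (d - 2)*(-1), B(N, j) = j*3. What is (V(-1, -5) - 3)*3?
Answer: -261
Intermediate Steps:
B(N, j) = 3*j
m(d) = 6 - 3*d (m(d) = 3*((d - 2)*(-1)) = 3*((-2 + d)*(-1)) = 3*(2 - d) = 6 - 3*d)
V(M, H) = -6*M + 18*H (V(M, H) = (3*(-2))*M + (6 - 3*(-4))*H = -6*M + (6 + 12)*H = -6*M + 18*H)
(V(-1, -5) - 3)*3 = ((-6*(-1) + 18*(-5)) - 3)*3 = ((6 - 90) - 3)*3 = (-84 - 3)*3 = -87*3 = -261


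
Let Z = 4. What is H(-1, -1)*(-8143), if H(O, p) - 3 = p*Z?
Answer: 8143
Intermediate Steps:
H(O, p) = 3 + 4*p (H(O, p) = 3 + p*4 = 3 + 4*p)
H(-1, -1)*(-8143) = (3 + 4*(-1))*(-8143) = (3 - 4)*(-8143) = -1*(-8143) = 8143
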